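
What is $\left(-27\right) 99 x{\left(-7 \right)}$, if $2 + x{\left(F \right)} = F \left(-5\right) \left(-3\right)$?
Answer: $286011$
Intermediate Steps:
$x{\left(F \right)} = -2 + 15 F$ ($x{\left(F \right)} = -2 + F \left(-5\right) \left(-3\right) = -2 + - 5 F \left(-3\right) = -2 + 15 F$)
$\left(-27\right) 99 x{\left(-7 \right)} = \left(-27\right) 99 \left(-2 + 15 \left(-7\right)\right) = - 2673 \left(-2 - 105\right) = \left(-2673\right) \left(-107\right) = 286011$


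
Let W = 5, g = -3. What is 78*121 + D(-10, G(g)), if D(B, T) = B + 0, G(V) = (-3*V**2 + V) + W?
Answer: 9428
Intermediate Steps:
G(V) = 5 + V - 3*V**2 (G(V) = (-3*V**2 + V) + 5 = (V - 3*V**2) + 5 = 5 + V - 3*V**2)
D(B, T) = B
78*121 + D(-10, G(g)) = 78*121 - 10 = 9438 - 10 = 9428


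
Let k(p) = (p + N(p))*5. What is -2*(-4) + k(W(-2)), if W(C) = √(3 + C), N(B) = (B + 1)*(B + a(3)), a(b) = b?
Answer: 53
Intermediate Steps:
N(B) = (1 + B)*(3 + B) (N(B) = (B + 1)*(B + 3) = (1 + B)*(3 + B))
k(p) = 15 + 5*p² + 25*p (k(p) = (p + (3 + p² + 4*p))*5 = (3 + p² + 5*p)*5 = 15 + 5*p² + 25*p)
-2*(-4) + k(W(-2)) = -2*(-4) + (15 + 5*(√(3 - 2))² + 25*√(3 - 2)) = 8 + (15 + 5*(√1)² + 25*√1) = 8 + (15 + 5*1² + 25*1) = 8 + (15 + 5*1 + 25) = 8 + (15 + 5 + 25) = 8 + 45 = 53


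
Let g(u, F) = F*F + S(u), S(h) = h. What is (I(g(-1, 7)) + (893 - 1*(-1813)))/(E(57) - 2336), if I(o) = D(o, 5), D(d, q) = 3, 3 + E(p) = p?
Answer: -387/326 ≈ -1.1871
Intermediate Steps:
E(p) = -3 + p
g(u, F) = u + F² (g(u, F) = F*F + u = F² + u = u + F²)
I(o) = 3
(I(g(-1, 7)) + (893 - 1*(-1813)))/(E(57) - 2336) = (3 + (893 - 1*(-1813)))/((-3 + 57) - 2336) = (3 + (893 + 1813))/(54 - 2336) = (3 + 2706)/(-2282) = 2709*(-1/2282) = -387/326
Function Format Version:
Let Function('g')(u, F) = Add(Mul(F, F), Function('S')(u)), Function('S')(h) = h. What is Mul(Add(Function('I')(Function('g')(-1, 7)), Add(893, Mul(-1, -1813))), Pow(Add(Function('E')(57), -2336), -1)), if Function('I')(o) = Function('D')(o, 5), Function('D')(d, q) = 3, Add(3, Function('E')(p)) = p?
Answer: Rational(-387, 326) ≈ -1.1871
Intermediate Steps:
Function('E')(p) = Add(-3, p)
Function('g')(u, F) = Add(u, Pow(F, 2)) (Function('g')(u, F) = Add(Mul(F, F), u) = Add(Pow(F, 2), u) = Add(u, Pow(F, 2)))
Function('I')(o) = 3
Mul(Add(Function('I')(Function('g')(-1, 7)), Add(893, Mul(-1, -1813))), Pow(Add(Function('E')(57), -2336), -1)) = Mul(Add(3, Add(893, Mul(-1, -1813))), Pow(Add(Add(-3, 57), -2336), -1)) = Mul(Add(3, Add(893, 1813)), Pow(Add(54, -2336), -1)) = Mul(Add(3, 2706), Pow(-2282, -1)) = Mul(2709, Rational(-1, 2282)) = Rational(-387, 326)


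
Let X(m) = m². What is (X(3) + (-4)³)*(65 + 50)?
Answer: -6325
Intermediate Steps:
(X(3) + (-4)³)*(65 + 50) = (3² + (-4)³)*(65 + 50) = (9 - 64)*115 = -55*115 = -6325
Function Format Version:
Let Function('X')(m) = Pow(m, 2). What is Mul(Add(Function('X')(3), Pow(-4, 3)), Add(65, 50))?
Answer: -6325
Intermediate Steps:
Mul(Add(Function('X')(3), Pow(-4, 3)), Add(65, 50)) = Mul(Add(Pow(3, 2), Pow(-4, 3)), Add(65, 50)) = Mul(Add(9, -64), 115) = Mul(-55, 115) = -6325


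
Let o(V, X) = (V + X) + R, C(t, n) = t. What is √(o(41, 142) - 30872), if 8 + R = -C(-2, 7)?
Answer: I*√30695 ≈ 175.2*I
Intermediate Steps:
R = -6 (R = -8 - 1*(-2) = -8 + 2 = -6)
o(V, X) = -6 + V + X (o(V, X) = (V + X) - 6 = -6 + V + X)
√(o(41, 142) - 30872) = √((-6 + 41 + 142) - 30872) = √(177 - 30872) = √(-30695) = I*√30695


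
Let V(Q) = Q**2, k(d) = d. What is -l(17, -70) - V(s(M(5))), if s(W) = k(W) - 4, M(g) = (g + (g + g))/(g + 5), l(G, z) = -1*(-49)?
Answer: -221/4 ≈ -55.250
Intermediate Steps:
l(G, z) = 49
M(g) = 3*g/(5 + g) (M(g) = (g + 2*g)/(5 + g) = (3*g)/(5 + g) = 3*g/(5 + g))
s(W) = -4 + W (s(W) = W - 4 = -4 + W)
-l(17, -70) - V(s(M(5))) = -1*49 - (-4 + 3*5/(5 + 5))**2 = -49 - (-4 + 3*5/10)**2 = -49 - (-4 + 3*5*(1/10))**2 = -49 - (-4 + 3/2)**2 = -49 - (-5/2)**2 = -49 - 1*25/4 = -49 - 25/4 = -221/4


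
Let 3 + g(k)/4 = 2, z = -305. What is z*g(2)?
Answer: 1220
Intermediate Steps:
g(k) = -4 (g(k) = -12 + 4*2 = -12 + 8 = -4)
z*g(2) = -305*(-4) = 1220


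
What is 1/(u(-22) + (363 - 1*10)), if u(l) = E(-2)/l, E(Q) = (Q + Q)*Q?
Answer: 11/3879 ≈ 0.0028358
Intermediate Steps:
E(Q) = 2*Q² (E(Q) = (2*Q)*Q = 2*Q²)
u(l) = 8/l (u(l) = (2*(-2)²)/l = (2*4)/l = 8/l)
1/(u(-22) + (363 - 1*10)) = 1/(8/(-22) + (363 - 1*10)) = 1/(8*(-1/22) + (363 - 10)) = 1/(-4/11 + 353) = 1/(3879/11) = 11/3879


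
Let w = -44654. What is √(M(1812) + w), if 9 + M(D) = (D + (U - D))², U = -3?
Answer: I*√44654 ≈ 211.31*I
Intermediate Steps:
M(D) = 0 (M(D) = -9 + (D + (-3 - D))² = -9 + (-3)² = -9 + 9 = 0)
√(M(1812) + w) = √(0 - 44654) = √(-44654) = I*√44654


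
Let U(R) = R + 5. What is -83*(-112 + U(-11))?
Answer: 9794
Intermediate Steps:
U(R) = 5 + R
-83*(-112 + U(-11)) = -83*(-112 + (5 - 11)) = -83*(-112 - 6) = -83*(-118) = 9794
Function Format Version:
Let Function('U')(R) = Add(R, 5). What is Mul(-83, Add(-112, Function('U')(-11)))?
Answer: 9794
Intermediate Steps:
Function('U')(R) = Add(5, R)
Mul(-83, Add(-112, Function('U')(-11))) = Mul(-83, Add(-112, Add(5, -11))) = Mul(-83, Add(-112, -6)) = Mul(-83, -118) = 9794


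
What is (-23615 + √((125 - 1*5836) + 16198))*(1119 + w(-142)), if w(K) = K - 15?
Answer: -22717630 + 962*√10487 ≈ -2.2619e+7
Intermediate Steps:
w(K) = -15 + K
(-23615 + √((125 - 1*5836) + 16198))*(1119 + w(-142)) = (-23615 + √((125 - 1*5836) + 16198))*(1119 + (-15 - 142)) = (-23615 + √((125 - 5836) + 16198))*(1119 - 157) = (-23615 + √(-5711 + 16198))*962 = (-23615 + √10487)*962 = -22717630 + 962*√10487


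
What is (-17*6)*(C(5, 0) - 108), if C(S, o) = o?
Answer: 11016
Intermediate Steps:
(-17*6)*(C(5, 0) - 108) = (-17*6)*(0 - 108) = -102*(-108) = 11016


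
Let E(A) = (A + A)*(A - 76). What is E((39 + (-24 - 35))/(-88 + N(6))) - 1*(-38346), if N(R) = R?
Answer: 64397506/1681 ≈ 38309.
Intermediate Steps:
E(A) = 2*A*(-76 + A) (E(A) = (2*A)*(-76 + A) = 2*A*(-76 + A))
E((39 + (-24 - 35))/(-88 + N(6))) - 1*(-38346) = 2*((39 + (-24 - 35))/(-88 + 6))*(-76 + (39 + (-24 - 35))/(-88 + 6)) - 1*(-38346) = 2*((39 - 59)/(-82))*(-76 + (39 - 59)/(-82)) + 38346 = 2*(-20*(-1/82))*(-76 - 20*(-1/82)) + 38346 = 2*(10/41)*(-76 + 10/41) + 38346 = 2*(10/41)*(-3106/41) + 38346 = -62120/1681 + 38346 = 64397506/1681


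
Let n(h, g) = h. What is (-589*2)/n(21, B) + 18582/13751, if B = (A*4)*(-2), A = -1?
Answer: -15808456/288771 ≈ -54.744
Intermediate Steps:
B = 8 (B = -1*4*(-2) = -4*(-2) = 8)
(-589*2)/n(21, B) + 18582/13751 = -589*2/21 + 18582/13751 = -1178*1/21 + 18582*(1/13751) = -1178/21 + 18582/13751 = -15808456/288771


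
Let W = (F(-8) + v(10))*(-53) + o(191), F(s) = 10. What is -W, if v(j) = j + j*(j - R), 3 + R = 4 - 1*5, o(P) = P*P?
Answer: -28001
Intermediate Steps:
o(P) = P²
R = -4 (R = -3 + (4 - 1*5) = -3 + (4 - 5) = -3 - 1 = -4)
v(j) = j + j*(4 + j) (v(j) = j + j*(j - 1*(-4)) = j + j*(j + 4) = j + j*(4 + j))
W = 28001 (W = (10 + 10*(5 + 10))*(-53) + 191² = (10 + 10*15)*(-53) + 36481 = (10 + 150)*(-53) + 36481 = 160*(-53) + 36481 = -8480 + 36481 = 28001)
-W = -1*28001 = -28001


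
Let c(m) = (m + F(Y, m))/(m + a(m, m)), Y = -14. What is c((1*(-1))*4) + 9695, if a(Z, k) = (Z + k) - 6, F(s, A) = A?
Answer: 87259/9 ≈ 9695.4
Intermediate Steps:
a(Z, k) = -6 + Z + k
c(m) = 2*m/(-6 + 3*m) (c(m) = (m + m)/(m + (-6 + m + m)) = (2*m)/(m + (-6 + 2*m)) = (2*m)/(-6 + 3*m) = 2*m/(-6 + 3*m))
c((1*(-1))*4) + 9695 = 2*((1*(-1))*4)/(3*(-2 + (1*(-1))*4)) + 9695 = 2*(-1*4)/(3*(-2 - 1*4)) + 9695 = (⅔)*(-4)/(-2 - 4) + 9695 = (⅔)*(-4)/(-6) + 9695 = (⅔)*(-4)*(-⅙) + 9695 = 4/9 + 9695 = 87259/9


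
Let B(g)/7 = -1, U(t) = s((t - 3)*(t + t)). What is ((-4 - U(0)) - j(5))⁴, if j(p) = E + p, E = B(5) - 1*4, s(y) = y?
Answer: 16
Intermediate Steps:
U(t) = 2*t*(-3 + t) (U(t) = (t - 3)*(t + t) = (-3 + t)*(2*t) = 2*t*(-3 + t))
B(g) = -7 (B(g) = 7*(-1) = -7)
E = -11 (E = -7 - 1*4 = -7 - 4 = -11)
j(p) = -11 + p
((-4 - U(0)) - j(5))⁴ = ((-4 - 2*0*(-3 + 0)) - (-11 + 5))⁴ = ((-4 - 2*0*(-3)) - 1*(-6))⁴ = ((-4 - 1*0) + 6)⁴ = ((-4 + 0) + 6)⁴ = (-4 + 6)⁴ = 2⁴ = 16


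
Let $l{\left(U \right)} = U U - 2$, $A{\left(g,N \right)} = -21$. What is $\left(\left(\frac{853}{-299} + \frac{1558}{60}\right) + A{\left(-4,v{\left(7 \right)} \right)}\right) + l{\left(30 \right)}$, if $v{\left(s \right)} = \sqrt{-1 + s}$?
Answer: $\frac{8074021}{8970} \approx 900.11$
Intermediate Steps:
$l{\left(U \right)} = -2 + U^{2}$ ($l{\left(U \right)} = U^{2} - 2 = -2 + U^{2}$)
$\left(\left(\frac{853}{-299} + \frac{1558}{60}\right) + A{\left(-4,v{\left(7 \right)} \right)}\right) + l{\left(30 \right)} = \left(\left(\frac{853}{-299} + \frac{1558}{60}\right) - 21\right) - \left(2 - 30^{2}\right) = \left(\left(853 \left(- \frac{1}{299}\right) + 1558 \cdot \frac{1}{60}\right) - 21\right) + \left(-2 + 900\right) = \left(\left(- \frac{853}{299} + \frac{779}{30}\right) - 21\right) + 898 = \left(\frac{207331}{8970} - 21\right) + 898 = \frac{18961}{8970} + 898 = \frac{8074021}{8970}$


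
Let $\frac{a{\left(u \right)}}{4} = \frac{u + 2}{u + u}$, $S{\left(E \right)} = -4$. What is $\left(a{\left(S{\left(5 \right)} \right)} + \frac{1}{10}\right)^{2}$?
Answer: $\frac{121}{100} \approx 1.21$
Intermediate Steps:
$a{\left(u \right)} = \frac{2 \left(2 + u\right)}{u}$ ($a{\left(u \right)} = 4 \frac{u + 2}{u + u} = 4 \frac{2 + u}{2 u} = \frac{2 \left(2 + u\right)}{u}$)
$\left(a{\left(S{\left(5 \right)} \right)} + \frac{1}{10}\right)^{2} = \left(\left(2 + \frac{4}{-4}\right) + \frac{1}{10}\right)^{2} = \left(\left(2 + 4 \left(- \frac{1}{4}\right)\right) + \frac{1}{10}\right)^{2} = \left(\left(2 - 1\right) + \frac{1}{10}\right)^{2} = \left(1 + \frac{1}{10}\right)^{2} = \left(\frac{11}{10}\right)^{2} = \frac{121}{100}$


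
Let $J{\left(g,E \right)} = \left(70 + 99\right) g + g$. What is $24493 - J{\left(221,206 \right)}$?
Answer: $-13077$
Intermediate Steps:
$J{\left(g,E \right)} = 170 g$ ($J{\left(g,E \right)} = 169 g + g = 170 g$)
$24493 - J{\left(221,206 \right)} = 24493 - 170 \cdot 221 = 24493 - 37570 = -13077$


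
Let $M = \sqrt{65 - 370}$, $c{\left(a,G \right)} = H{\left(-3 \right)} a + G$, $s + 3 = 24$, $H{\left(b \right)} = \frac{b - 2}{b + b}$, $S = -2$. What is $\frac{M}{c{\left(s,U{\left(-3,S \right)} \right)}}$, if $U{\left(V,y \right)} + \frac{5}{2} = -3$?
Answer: $\frac{i \sqrt{305}}{12} \approx 1.4554 i$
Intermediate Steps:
$H{\left(b \right)} = \frac{-2 + b}{2 b}$
$U{\left(V,y \right)} = - \frac{11}{2}$ ($U{\left(V,y \right)} = - \frac{5}{2} - 3 = - \frac{11}{2}$)
$s = 21$ ($s = -3 + 24 = 21$)
$c{\left(a,G \right)} = G + \frac{5 a}{6}$ ($c{\left(a,G \right)} = \frac{-2 - 3}{2 \left(-3\right)} a + G = \frac{1}{2} \left(- \frac{1}{3}\right) \left(-5\right) a + G = \frac{5 a}{6} + G = G + \frac{5 a}{6}$)
$M = i \sqrt{305}$ ($M = \sqrt{-305} = i \sqrt{305} \approx 17.464 i$)
$\frac{M}{c{\left(s,U{\left(-3,S \right)} \right)}} = \frac{i \sqrt{305}}{- \frac{11}{2} + \frac{5}{6} \cdot 21} = \frac{i \sqrt{305}}{- \frac{11}{2} + \frac{35}{2}} = \frac{i \sqrt{305}}{12}$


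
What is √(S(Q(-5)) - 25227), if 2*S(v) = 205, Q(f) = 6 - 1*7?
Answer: I*√100498/2 ≈ 158.51*I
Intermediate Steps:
Q(f) = -1 (Q(f) = 6 - 7 = -1)
S(v) = 205/2 (S(v) = (½)*205 = 205/2)
√(S(Q(-5)) - 25227) = √(205/2 - 25227) = √(-50249/2) = I*√100498/2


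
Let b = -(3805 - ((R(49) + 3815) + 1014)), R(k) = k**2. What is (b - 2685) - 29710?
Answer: -28970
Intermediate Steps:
b = 3425 (b = -(3805 - ((49**2 + 3815) + 1014)) = -(3805 - ((2401 + 3815) + 1014)) = -(3805 - (6216 + 1014)) = -(3805 - 1*7230) = -(3805 - 7230) = -1*(-3425) = 3425)
(b - 2685) - 29710 = (3425 - 2685) - 29710 = 740 - 29710 = -28970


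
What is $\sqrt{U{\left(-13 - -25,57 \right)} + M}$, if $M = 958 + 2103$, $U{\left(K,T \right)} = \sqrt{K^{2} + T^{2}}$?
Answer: $\sqrt{3061 + 3 \sqrt{377}} \approx 55.85$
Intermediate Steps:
$M = 3061$
$\sqrt{U{\left(-13 - -25,57 \right)} + M} = \sqrt{\sqrt{\left(-13 - -25\right)^{2} + 57^{2}} + 3061} = \sqrt{\sqrt{\left(-13 + 25\right)^{2} + 3249} + 3061} = \sqrt{\sqrt{12^{2} + 3249} + 3061} = \sqrt{\sqrt{144 + 3249} + 3061} = \sqrt{\sqrt{3393} + 3061} = \sqrt{3 \sqrt{377} + 3061} = \sqrt{3061 + 3 \sqrt{377}}$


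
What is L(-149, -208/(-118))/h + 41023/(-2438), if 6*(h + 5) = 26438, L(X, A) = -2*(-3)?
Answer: -67702976/4023919 ≈ -16.825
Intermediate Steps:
L(X, A) = 6
h = 13204/3 (h = -5 + (1/6)*26438 = -5 + 13219/3 = 13204/3 ≈ 4401.3)
L(-149, -208/(-118))/h + 41023/(-2438) = 6/(13204/3) + 41023/(-2438) = 6*(3/13204) + 41023*(-1/2438) = 9/6602 - 41023/2438 = -67702976/4023919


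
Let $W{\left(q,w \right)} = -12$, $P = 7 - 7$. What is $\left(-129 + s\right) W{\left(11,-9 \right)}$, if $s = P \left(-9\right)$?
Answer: $1548$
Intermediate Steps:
$P = 0$ ($P = 7 - 7 = 0$)
$s = 0$ ($s = 0 \left(-9\right) = 0$)
$\left(-129 + s\right) W{\left(11,-9 \right)} = \left(-129 + 0\right) \left(-12\right) = \left(-129\right) \left(-12\right) = 1548$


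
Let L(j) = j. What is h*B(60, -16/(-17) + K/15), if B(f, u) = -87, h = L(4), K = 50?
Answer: -348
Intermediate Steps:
h = 4
h*B(60, -16/(-17) + K/15) = 4*(-87) = -348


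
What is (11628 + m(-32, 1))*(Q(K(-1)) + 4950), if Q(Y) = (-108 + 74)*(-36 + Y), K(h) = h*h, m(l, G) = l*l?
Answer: 77683280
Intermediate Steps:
m(l, G) = l**2
K(h) = h**2
Q(Y) = 1224 - 34*Y (Q(Y) = -34*(-36 + Y) = 1224 - 34*Y)
(11628 + m(-32, 1))*(Q(K(-1)) + 4950) = (11628 + (-32)**2)*((1224 - 34*(-1)**2) + 4950) = (11628 + 1024)*((1224 - 34*1) + 4950) = 12652*((1224 - 34) + 4950) = 12652*(1190 + 4950) = 12652*6140 = 77683280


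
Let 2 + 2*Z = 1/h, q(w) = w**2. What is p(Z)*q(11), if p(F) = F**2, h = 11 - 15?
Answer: 9801/64 ≈ 153.14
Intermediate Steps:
h = -4
Z = -9/8 (Z = -1 + (1/2)/(-4) = -1 + (1/2)*(-1/4) = -1 - 1/8 = -9/8 ≈ -1.1250)
p(Z)*q(11) = (-9/8)**2*11**2 = (81/64)*121 = 9801/64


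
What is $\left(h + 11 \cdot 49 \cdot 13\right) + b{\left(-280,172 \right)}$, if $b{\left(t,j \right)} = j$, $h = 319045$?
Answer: $326224$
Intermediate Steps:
$\left(h + 11 \cdot 49 \cdot 13\right) + b{\left(-280,172 \right)} = \left(319045 + 11 \cdot 49 \cdot 13\right) + 172 = \left(319045 + 539 \cdot 13\right) + 172 = \left(319045 + 7007\right) + 172 = 326052 + 172 = 326224$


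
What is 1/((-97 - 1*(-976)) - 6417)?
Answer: -1/5538 ≈ -0.00018057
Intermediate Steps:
1/((-97 - 1*(-976)) - 6417) = 1/((-97 + 976) - 6417) = 1/(879 - 6417) = 1/(-5538) = -1/5538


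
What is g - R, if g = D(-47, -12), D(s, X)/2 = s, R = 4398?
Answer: -4492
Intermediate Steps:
D(s, X) = 2*s
g = -94 (g = 2*(-47) = -94)
g - R = -94 - 1*4398 = -94 - 4398 = -4492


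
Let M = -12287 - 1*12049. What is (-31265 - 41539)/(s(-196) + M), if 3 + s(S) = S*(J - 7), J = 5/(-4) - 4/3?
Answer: 109206/33691 ≈ 3.2414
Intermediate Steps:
M = -24336 (M = -12287 - 12049 = -24336)
J = -31/12 (J = 5*(-1/4) - 4*1/3 = -5/4 - 4/3 = -31/12 ≈ -2.5833)
s(S) = -3 - 115*S/12 (s(S) = -3 + S*(-31/12 - 7) = -3 + S*(-115/12) = -3 - 115*S/12)
(-31265 - 41539)/(s(-196) + M) = (-31265 - 41539)/((-3 - 115/12*(-196)) - 24336) = -72804/((-3 + 5635/3) - 24336) = -72804/(5626/3 - 24336) = -72804/(-67382/3) = -72804*(-3/67382) = 109206/33691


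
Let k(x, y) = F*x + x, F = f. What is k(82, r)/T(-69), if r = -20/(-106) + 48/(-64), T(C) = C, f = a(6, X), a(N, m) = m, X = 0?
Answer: -82/69 ≈ -1.1884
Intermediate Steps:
f = 0
F = 0
r = -119/212 (r = -20*(-1/106) + 48*(-1/64) = 10/53 - 3/4 = -119/212 ≈ -0.56132)
k(x, y) = x (k(x, y) = 0*x + x = 0 + x = x)
k(82, r)/T(-69) = 82/(-69) = 82*(-1/69) = -82/69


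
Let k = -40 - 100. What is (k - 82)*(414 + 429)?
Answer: -187146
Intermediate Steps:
k = -140
(k - 82)*(414 + 429) = (-140 - 82)*(414 + 429) = -222*843 = -187146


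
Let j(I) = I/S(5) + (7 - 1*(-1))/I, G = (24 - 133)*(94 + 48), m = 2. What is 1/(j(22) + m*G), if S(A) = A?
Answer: -55/1702318 ≈ -3.2309e-5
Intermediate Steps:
G = -15478 (G = -109*142 = -15478)
j(I) = 8/I + I/5 (j(I) = I/5 + (7 - 1*(-1))/I = I*(1/5) + (7 + 1)/I = I/5 + 8/I = 8/I + I/5)
1/(j(22) + m*G) = 1/((8/22 + (1/5)*22) + 2*(-15478)) = 1/((8*(1/22) + 22/5) - 30956) = 1/((4/11 + 22/5) - 30956) = 1/(262/55 - 30956) = 1/(-1702318/55) = -55/1702318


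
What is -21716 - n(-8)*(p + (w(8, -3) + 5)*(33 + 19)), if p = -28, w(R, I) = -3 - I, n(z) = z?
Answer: -19860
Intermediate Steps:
-21716 - n(-8)*(p + (w(8, -3) + 5)*(33 + 19)) = -21716 - (-8)*(-28 + ((-3 - 1*(-3)) + 5)*(33 + 19)) = -21716 - (-8)*(-28 + ((-3 + 3) + 5)*52) = -21716 - (-8)*(-28 + (0 + 5)*52) = -21716 - (-8)*(-28 + 5*52) = -21716 - (-8)*(-28 + 260) = -21716 - (-8)*232 = -21716 - 1*(-1856) = -21716 + 1856 = -19860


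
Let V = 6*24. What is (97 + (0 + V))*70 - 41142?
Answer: -24272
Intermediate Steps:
V = 144
(97 + (0 + V))*70 - 41142 = (97 + (0 + 144))*70 - 41142 = (97 + 144)*70 - 41142 = 241*70 - 41142 = 16870 - 41142 = -24272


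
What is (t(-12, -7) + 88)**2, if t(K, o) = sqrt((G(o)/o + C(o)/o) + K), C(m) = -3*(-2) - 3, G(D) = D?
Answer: 54128/7 + 704*I*sqrt(35)/7 ≈ 7732.6 + 594.99*I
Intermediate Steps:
C(m) = 3 (C(m) = 6 - 3 = 3)
t(K, o) = sqrt(1 + K + 3/o) (t(K, o) = sqrt((o/o + 3/o) + K) = sqrt((1 + 3/o) + K) = sqrt(1 + K + 3/o))
(t(-12, -7) + 88)**2 = (sqrt(1 - 12 + 3/(-7)) + 88)**2 = (sqrt(1 - 12 + 3*(-1/7)) + 88)**2 = (sqrt(1 - 12 - 3/7) + 88)**2 = (sqrt(-80/7) + 88)**2 = (4*I*sqrt(35)/7 + 88)**2 = (88 + 4*I*sqrt(35)/7)**2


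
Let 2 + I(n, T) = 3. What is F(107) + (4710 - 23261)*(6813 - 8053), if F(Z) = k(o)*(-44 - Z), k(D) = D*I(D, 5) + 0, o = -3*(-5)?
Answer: 23000975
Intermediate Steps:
o = 15
I(n, T) = 1 (I(n, T) = -2 + 3 = 1)
k(D) = D (k(D) = D*1 + 0 = D + 0 = D)
F(Z) = -660 - 15*Z (F(Z) = 15*(-44 - Z) = -660 - 15*Z)
F(107) + (4710 - 23261)*(6813 - 8053) = (-660 - 15*107) + (4710 - 23261)*(6813 - 8053) = (-660 - 1605) - 18551*(-1240) = -2265 + 23003240 = 23000975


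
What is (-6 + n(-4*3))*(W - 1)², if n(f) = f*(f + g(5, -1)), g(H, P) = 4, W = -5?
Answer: 3240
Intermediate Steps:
n(f) = f*(4 + f) (n(f) = f*(f + 4) = f*(4 + f))
(-6 + n(-4*3))*(W - 1)² = (-6 + (-4*3)*(4 - 4*3))*(-5 - 1)² = (-6 - 12*(4 - 12))*(-6)² = (-6 - 12*(-8))*36 = (-6 + 96)*36 = 90*36 = 3240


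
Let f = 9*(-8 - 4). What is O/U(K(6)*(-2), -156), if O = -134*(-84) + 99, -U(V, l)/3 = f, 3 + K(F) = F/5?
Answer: 3785/108 ≈ 35.046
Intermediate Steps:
K(F) = -3 + F/5
f = -108 (f = 9*(-12) = -108)
U(V, l) = 324 (U(V, l) = -3*(-108) = 324)
O = 11355 (O = 11256 + 99 = 11355)
O/U(K(6)*(-2), -156) = 11355/324 = 11355*(1/324) = 3785/108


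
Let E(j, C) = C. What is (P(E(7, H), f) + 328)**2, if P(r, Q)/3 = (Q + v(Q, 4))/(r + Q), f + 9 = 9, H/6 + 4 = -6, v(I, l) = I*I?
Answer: 107584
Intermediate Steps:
v(I, l) = I**2
H = -60 (H = -24 + 6*(-6) = -24 - 36 = -60)
f = 0 (f = -9 + 9 = 0)
P(r, Q) = 3*(Q + Q**2)/(Q + r) (P(r, Q) = 3*((Q + Q**2)/(r + Q)) = 3*((Q + Q**2)/(Q + r)) = 3*(Q + Q**2)/(Q + r))
(P(E(7, H), f) + 328)**2 = (3*0*(1 + 0)/(0 - 60) + 328)**2 = (3*0*1/(-60) + 328)**2 = (3*0*(-1/60)*1 + 328)**2 = (0 + 328)**2 = 328**2 = 107584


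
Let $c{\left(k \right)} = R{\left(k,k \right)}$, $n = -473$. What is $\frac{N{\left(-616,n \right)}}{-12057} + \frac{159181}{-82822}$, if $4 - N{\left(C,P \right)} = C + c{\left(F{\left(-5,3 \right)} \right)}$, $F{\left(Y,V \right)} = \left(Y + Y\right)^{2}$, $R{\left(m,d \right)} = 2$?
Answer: $- \frac{656809771}{332861618} \approx -1.9732$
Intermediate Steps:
$F{\left(Y,V \right)} = 4 Y^{2}$ ($F{\left(Y,V \right)} = \left(2 Y\right)^{2} = 4 Y^{2}$)
$c{\left(k \right)} = 2$
$N{\left(C,P \right)} = 2 - C$ ($N{\left(C,P \right)} = 4 - \left(C + 2\right) = 4 - \left(2 + C\right) = 2 - C$)
$\frac{N{\left(-616,n \right)}}{-12057} + \frac{159181}{-82822} = \frac{2 - -616}{-12057} + \frac{159181}{-82822} = \left(2 + 616\right) \left(- \frac{1}{12057}\right) + 159181 \left(- \frac{1}{82822}\right) = 618 \left(- \frac{1}{12057}\right) - \frac{159181}{82822} = - \frac{206}{4019} - \frac{159181}{82822} = - \frac{656809771}{332861618}$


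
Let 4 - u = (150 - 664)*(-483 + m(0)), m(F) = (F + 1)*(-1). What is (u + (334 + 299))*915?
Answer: -227047185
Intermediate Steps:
m(F) = -1 - F (m(F) = (1 + F)*(-1) = -1 - F)
u = -248772 (u = 4 - (150 - 664)*(-483 + (-1 - 1*0)) = 4 - (-514)*(-483 + (-1 + 0)) = 4 - (-514)*(-483 - 1) = 4 - (-514)*(-484) = 4 - 1*248776 = 4 - 248776 = -248772)
(u + (334 + 299))*915 = (-248772 + (334 + 299))*915 = (-248772 + 633)*915 = -248139*915 = -227047185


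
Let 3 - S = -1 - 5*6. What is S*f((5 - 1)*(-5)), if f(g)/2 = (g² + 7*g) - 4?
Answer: 17408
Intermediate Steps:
S = 34 (S = 3 - (-1 - 5*6) = 3 - (-1 - 30) = 3 - 1*(-31) = 3 + 31 = 34)
f(g) = -8 + 2*g² + 14*g (f(g) = 2*((g² + 7*g) - 4) = 2*(-4 + g² + 7*g) = -8 + 2*g² + 14*g)
S*f((5 - 1)*(-5)) = 34*(-8 + 2*((5 - 1)*(-5))² + 14*((5 - 1)*(-5))) = 34*(-8 + 2*(4*(-5))² + 14*(4*(-5))) = 34*(-8 + 2*(-20)² + 14*(-20)) = 34*(-8 + 2*400 - 280) = 34*(-8 + 800 - 280) = 34*512 = 17408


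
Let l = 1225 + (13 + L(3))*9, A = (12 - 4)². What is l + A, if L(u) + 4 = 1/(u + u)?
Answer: 2743/2 ≈ 1371.5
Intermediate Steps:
L(u) = -4 + 1/(2*u) (L(u) = -4 + 1/(u + u) = -4 + 1/(2*u))
A = 64 (A = 8² = 64)
l = 2615/2 (l = 1225 + (13 + (-4 + (½)/3))*9 = 1225 + (13 + (-4 + (½)*(⅓)))*9 = 1225 + (13 + (-4 + ⅙))*9 = 1225 + (13 - 23/6)*9 = 1225 + (55/6)*9 = 1225 + 165/2 = 2615/2 ≈ 1307.5)
l + A = 2615/2 + 64 = 2743/2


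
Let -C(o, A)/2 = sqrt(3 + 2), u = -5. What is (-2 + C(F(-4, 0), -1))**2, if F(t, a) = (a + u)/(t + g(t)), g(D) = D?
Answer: 24 + 8*sqrt(5) ≈ 41.889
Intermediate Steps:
F(t, a) = (-5 + a)/(2*t) (F(t, a) = (a - 5)/(t + t) = (-5 + a)/((2*t)) = (-5 + a)*(1/(2*t)) = (-5 + a)/(2*t))
C(o, A) = -2*sqrt(5) (C(o, A) = -2*sqrt(3 + 2) = -2*sqrt(5))
(-2 + C(F(-4, 0), -1))**2 = (-2 - 2*sqrt(5))**2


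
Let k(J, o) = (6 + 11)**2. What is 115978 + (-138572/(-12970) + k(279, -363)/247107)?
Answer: 185870579994077/1602488895 ≈ 1.1599e+5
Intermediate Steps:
k(J, o) = 289 (k(J, o) = 17**2 = 289)
115978 + (-138572/(-12970) + k(279, -363)/247107) = 115978 + (-138572/(-12970) + 289/247107) = 115978 + (-138572*(-1/12970) + 289*(1/247107)) = 115978 + (69286/6485 + 289/247107) = 115978 + 17122929767/1602488895 = 185870579994077/1602488895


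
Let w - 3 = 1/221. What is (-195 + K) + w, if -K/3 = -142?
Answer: 51715/221 ≈ 234.00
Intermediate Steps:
K = 426 (K = -3*(-142) = 426)
w = 664/221 (w = 3 + 1/221 = 664/221 ≈ 3.0045)
(-195 + K) + w = (-195 + 426) + 664/221 = 231 + 664/221 = 51715/221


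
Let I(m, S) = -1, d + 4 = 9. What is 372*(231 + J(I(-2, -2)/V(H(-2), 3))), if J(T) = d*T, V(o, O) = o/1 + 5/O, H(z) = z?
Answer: 91512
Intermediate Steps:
d = 5 (d = -4 + 9 = 5)
V(o, O) = o + 5/O (V(o, O) = o*1 + 5/O = o + 5/O)
J(T) = 5*T
372*(231 + J(I(-2, -2)/V(H(-2), 3))) = 372*(231 + 5*(-1/(-2 + 5/3))) = 372*(231 + 5*(-1/(-⅓))) = 372*(231 + 5*(-1*(-3))) = 372*(231 + 5*3) = 372*(231 + 15) = 372*246 = 91512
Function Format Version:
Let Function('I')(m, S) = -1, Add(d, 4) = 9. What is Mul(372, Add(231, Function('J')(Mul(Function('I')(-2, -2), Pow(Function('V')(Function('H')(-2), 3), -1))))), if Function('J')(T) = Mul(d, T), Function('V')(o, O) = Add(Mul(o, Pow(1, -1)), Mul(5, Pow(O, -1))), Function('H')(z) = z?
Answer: 91512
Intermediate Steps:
d = 5 (d = Add(-4, 9) = 5)
Function('V')(o, O) = Add(o, Mul(5, Pow(O, -1))) (Function('V')(o, O) = Add(Mul(o, 1), Mul(5, Pow(O, -1))) = Add(o, Mul(5, Pow(O, -1))))
Function('J')(T) = Mul(5, T)
Mul(372, Add(231, Function('J')(Mul(Function('I')(-2, -2), Pow(Function('V')(Function('H')(-2), 3), -1))))) = Mul(372, Add(231, Mul(5, Mul(-1, Pow(Add(-2, Mul(5, Pow(3, -1))), -1))))) = Mul(372, Add(231, Mul(5, Mul(-1, Pow(Add(-2, Mul(5, Rational(1, 3))), -1))))) = Mul(372, Add(231, Mul(5, Mul(-1, Pow(Add(-2, Rational(5, 3)), -1))))) = Mul(372, Add(231, Mul(5, Mul(-1, Pow(Rational(-1, 3), -1))))) = Mul(372, Add(231, Mul(5, Mul(-1, -3)))) = Mul(372, Add(231, Mul(5, 3))) = Mul(372, Add(231, 15)) = Mul(372, 246) = 91512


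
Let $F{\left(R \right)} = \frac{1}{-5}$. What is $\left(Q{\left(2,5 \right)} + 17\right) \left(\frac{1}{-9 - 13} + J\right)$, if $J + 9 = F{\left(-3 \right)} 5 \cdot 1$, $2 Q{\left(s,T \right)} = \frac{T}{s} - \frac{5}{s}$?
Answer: $- \frac{3757}{22} \approx -170.77$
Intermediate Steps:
$F{\left(R \right)} = - \frac{1}{5}$
$Q{\left(s,T \right)} = - \frac{5}{2 s} + \frac{T}{2 s}$ ($Q{\left(s,T \right)} = \frac{\frac{T}{s} - \frac{5}{s}}{2} = \frac{- \frac{5}{s} + \frac{T}{s}}{2} = - \frac{5}{2 s} + \frac{T}{2 s}$)
$J = -10$ ($J = -9 + \left(- \frac{1}{5}\right) 5 \cdot 1 = -9 - 1 = -10$)
$\left(Q{\left(2,5 \right)} + 17\right) \left(\frac{1}{-9 - 13} + J\right) = \left(\frac{-5 + 5}{2 \cdot 2} + 17\right) \left(\frac{1}{-9 - 13} - 10\right) = \left(\frac{1}{2} \cdot \frac{1}{2} \cdot 0 + 17\right) \left(\frac{1}{-22} - 10\right) = \left(0 + 17\right) \left(- \frac{1}{22} - 10\right) = 17 \left(- \frac{221}{22}\right) = - \frac{3757}{22}$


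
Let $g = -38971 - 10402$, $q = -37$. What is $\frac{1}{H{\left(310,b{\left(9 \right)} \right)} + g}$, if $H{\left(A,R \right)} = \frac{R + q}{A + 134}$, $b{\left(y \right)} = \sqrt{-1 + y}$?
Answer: $- \frac{9733212156}{480558694879193} - \frac{888 \sqrt{2}}{480558694879193} \approx -2.0254 \cdot 10^{-5}$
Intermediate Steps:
$H{\left(A,R \right)} = \frac{-37 + R}{134 + A}$ ($H{\left(A,R \right)} = \frac{R - 37}{A + 134} = \frac{-37 + R}{134 + A}$)
$g = -49373$
$\frac{1}{H{\left(310,b{\left(9 \right)} \right)} + g} = \frac{1}{\frac{-37 + \sqrt{-1 + 9}}{134 + 310} - 49373} = \frac{1}{\frac{-37 + \sqrt{8}}{444} - 49373} = \frac{1}{\frac{-37 + 2 \sqrt{2}}{444} - 49373} = \frac{1}{\left(- \frac{1}{12} + \frac{\sqrt{2}}{222}\right) - 49373} = \frac{1}{- \frac{592477}{12} + \frac{\sqrt{2}}{222}}$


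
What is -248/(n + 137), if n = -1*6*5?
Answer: -248/107 ≈ -2.3178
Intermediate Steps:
n = -30 (n = -6*5 = -30)
-248/(n + 137) = -248/(-30 + 137) = -248/107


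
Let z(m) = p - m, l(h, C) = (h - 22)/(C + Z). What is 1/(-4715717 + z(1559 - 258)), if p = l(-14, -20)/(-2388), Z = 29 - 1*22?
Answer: -2587/12202925569 ≈ -2.1200e-7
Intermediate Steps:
Z = 7 (Z = 29 - 22 = 7)
l(h, C) = (-22 + h)/(7 + C) (l(h, C) = (h - 22)/(C + 7) = (-22 + h)/(7 + C))
p = -3/2587 (p = ((-22 - 14)/(7 - 20))/(-2388) = (-36/(-13))*(-1/2388) = -1/13*(-36)*(-1/2388) = (36/13)*(-1/2388) = -3/2587 ≈ -0.0011596)
z(m) = -3/2587 - m
1/(-4715717 + z(1559 - 258)) = 1/(-4715717 + (-3/2587 - (1559 - 258))) = 1/(-4715717 + (-3/2587 - 1*1301)) = 1/(-4715717 + (-3/2587 - 1301)) = 1/(-4715717 - 3365690/2587) = 1/(-12202925569/2587) = -2587/12202925569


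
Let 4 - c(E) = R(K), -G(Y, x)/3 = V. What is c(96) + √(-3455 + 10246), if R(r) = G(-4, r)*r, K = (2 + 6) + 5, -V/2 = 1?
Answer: -74 + √6791 ≈ 8.4075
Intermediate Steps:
V = -2 (V = -2*1 = -2)
G(Y, x) = 6 (G(Y, x) = -3*(-2) = 6)
K = 13 (K = 8 + 5 = 13)
R(r) = 6*r
c(E) = -74 (c(E) = 4 - 6*13 = 4 - 1*78 = 4 - 78 = -74)
c(96) + √(-3455 + 10246) = -74 + √(-3455 + 10246) = -74 + √6791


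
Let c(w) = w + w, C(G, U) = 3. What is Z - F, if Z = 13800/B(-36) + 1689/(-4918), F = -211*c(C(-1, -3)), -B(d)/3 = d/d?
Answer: -16398301/4918 ≈ -3334.3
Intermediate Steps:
B(d) = -3 (B(d) = -3*d/d = -3*1 = -3)
c(w) = 2*w
F = -1266 (F = -422*3 = -211*6 = -1266)
Z = -22624489/4918 (Z = 13800/(-3) + 1689/(-4918) = 13800*(-⅓) + 1689*(-1/4918) = -4600 - 1689/4918 = -22624489/4918 ≈ -4600.3)
Z - F = -22624489/4918 - 1*(-1266) = -22624489/4918 + 1266 = -16398301/4918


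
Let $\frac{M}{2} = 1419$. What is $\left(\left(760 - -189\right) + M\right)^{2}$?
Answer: $14341369$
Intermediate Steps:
$M = 2838$ ($M = 2 \cdot 1419 = 2838$)
$\left(\left(760 - -189\right) + M\right)^{2} = \left(\left(760 - -189\right) + 2838\right)^{2} = \left(\left(760 + 189\right) + 2838\right)^{2} = \left(949 + 2838\right)^{2} = 3787^{2} = 14341369$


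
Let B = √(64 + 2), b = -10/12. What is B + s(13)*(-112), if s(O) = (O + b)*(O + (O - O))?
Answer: -53144/3 + √66 ≈ -17707.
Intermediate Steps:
b = -⅚ (b = -10*1/12 = -⅚ ≈ -0.83333)
B = √66 ≈ 8.1240
s(O) = O*(-⅚ + O) (s(O) = (O - ⅚)*(O + (O - O)) = (-⅚ + O)*(O + 0) = (-⅚ + O)*O = O*(-⅚ + O))
B + s(13)*(-112) = √66 + ((⅙)*13*(-5 + 6*13))*(-112) = √66 + ((⅙)*13*(-5 + 78))*(-112) = √66 + ((⅙)*13*73)*(-112) = √66 + (949/6)*(-112) = √66 - 53144/3 = -53144/3 + √66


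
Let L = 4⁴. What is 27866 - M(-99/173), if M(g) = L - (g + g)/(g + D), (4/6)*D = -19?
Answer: 92576462/3353 ≈ 27610.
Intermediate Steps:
D = -57/2 (D = (3/2)*(-19) = -57/2 ≈ -28.500)
L = 256
M(g) = 256 - 2*g/(-57/2 + g) (M(g) = 256 - (g + g)/(g - 57/2) = 256 - 2*g/(-57/2 + g))
27866 - M(-99/173) = 27866 - 4*(-3648 + 127*(-99/173))/(-57 + 2*(-99/173)) = 27866 - 4*(-3648 - 12573/173)/(-57 - 198/173) = 27866 - 4*(-643677)/((-10059/173)*173) = 27866 - 4*(-173)*(-643677)/(10059*173) = 27866 - 1*858236/3353 = 27866 - 858236/3353 = 92576462/3353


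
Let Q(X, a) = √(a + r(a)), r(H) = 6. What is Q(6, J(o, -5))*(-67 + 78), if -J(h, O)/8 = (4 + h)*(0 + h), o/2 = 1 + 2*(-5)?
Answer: 11*I*√2010 ≈ 493.16*I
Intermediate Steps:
o = -18 (o = 2*(1 + 2*(-5)) = 2*(1 - 10) = 2*(-9) = -18)
J(h, O) = -8*h*(4 + h) (J(h, O) = -8*(4 + h)*(0 + h) = -8*(4 + h)*h = -8*h*(4 + h))
Q(X, a) = √(6 + a) (Q(X, a) = √(a + 6) = √(6 + a))
Q(6, J(o, -5))*(-67 + 78) = √(6 - 8*(-18)*(4 - 18))*(-67 + 78) = √(6 - 8*(-18)*(-14))*11 = √(6 - 2016)*11 = √(-2010)*11 = (I*√2010)*11 = 11*I*√2010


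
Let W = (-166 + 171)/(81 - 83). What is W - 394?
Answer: -793/2 ≈ -396.50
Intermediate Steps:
W = -5/2 (W = 5/(-2) = 5*(-½) = -5/2 ≈ -2.5000)
W - 394 = -5/2 - 394 = -793/2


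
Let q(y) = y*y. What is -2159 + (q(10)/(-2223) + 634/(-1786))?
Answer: -225616268/104481 ≈ -2159.4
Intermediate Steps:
q(y) = y²
-2159 + (q(10)/(-2223) + 634/(-1786)) = -2159 + (10²/(-2223) + 634/(-1786)) = -2159 + (100*(-1/2223) + 634*(-1/1786)) = -2159 + (-100/2223 - 317/893) = -2159 - 41789/104481 = -225616268/104481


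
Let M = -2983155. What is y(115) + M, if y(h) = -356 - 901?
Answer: -2984412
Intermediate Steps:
y(h) = -1257
y(115) + M = -1257 - 2983155 = -2984412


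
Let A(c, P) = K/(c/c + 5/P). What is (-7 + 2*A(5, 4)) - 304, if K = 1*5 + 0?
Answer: -2759/9 ≈ -306.56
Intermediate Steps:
K = 5 (K = 5 + 0 = 5)
A(c, P) = 5/(1 + 5/P) (A(c, P) = 5/(c/c + 5/P) = 5/(1 + 5/P))
(-7 + 2*A(5, 4)) - 304 = (-7 + 2*(5*4/(5 + 4))) - 304 = (-7 + 2*(5*4/9)) - 304 = (-7 + 2*(5*4*(⅑))) - 304 = (-7 + 2*(20/9)) - 304 = (-7 + 40/9) - 304 = -23/9 - 304 = -2759/9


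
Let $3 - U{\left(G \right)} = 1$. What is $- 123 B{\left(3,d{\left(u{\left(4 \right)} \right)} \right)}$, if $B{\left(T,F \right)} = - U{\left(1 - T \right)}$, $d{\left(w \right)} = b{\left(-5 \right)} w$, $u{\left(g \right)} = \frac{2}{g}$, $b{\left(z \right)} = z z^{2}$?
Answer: $246$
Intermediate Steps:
$U{\left(G \right)} = 2$ ($U{\left(G \right)} = 3 - 1 = 2$)
$b{\left(z \right)} = z^{3}$
$d{\left(w \right)} = - 125 w$ ($d{\left(w \right)} = \left(-5\right)^{3} w = - 125 w$)
$B{\left(T,F \right)} = -2$ ($B{\left(T,F \right)} = \left(-1\right) 2 = -2$)
$- 123 B{\left(3,d{\left(u{\left(4 \right)} \right)} \right)} = \left(-123\right) \left(-2\right) = 246$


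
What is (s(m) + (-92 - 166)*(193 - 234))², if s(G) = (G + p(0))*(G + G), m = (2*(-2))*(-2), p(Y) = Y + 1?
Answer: 114961284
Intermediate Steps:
p(Y) = 1 + Y
m = 8 (m = -4*(-2) = 8)
s(G) = 2*G*(1 + G) (s(G) = (G + (1 + 0))*(G + G) = (G + 1)*(2*G) = (1 + G)*(2*G) = 2*G*(1 + G))
(s(m) + (-92 - 166)*(193 - 234))² = (2*8*(1 + 8) + (-92 - 166)*(193 - 234))² = (2*8*9 - 258*(-41))² = (144 + 10578)² = 10722² = 114961284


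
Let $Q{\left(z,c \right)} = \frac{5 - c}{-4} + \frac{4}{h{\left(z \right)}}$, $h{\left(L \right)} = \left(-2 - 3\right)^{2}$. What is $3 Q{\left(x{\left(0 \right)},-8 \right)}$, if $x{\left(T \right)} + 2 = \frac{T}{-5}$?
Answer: $- \frac{927}{100} \approx -9.27$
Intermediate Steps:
$h{\left(L \right)} = 25$ ($h{\left(L \right)} = \left(-5\right)^{2} = 25$)
$x{\left(T \right)} = -2 - \frac{T}{5}$ ($x{\left(T \right)} = -2 + \frac{T}{-5} = -2 + T \left(- \frac{1}{5}\right) = -2 - \frac{T}{5}$)
$Q{\left(z,c \right)} = - \frac{109}{100} + \frac{c}{4}$ ($Q{\left(z,c \right)} = \frac{5 - c}{-4} + \frac{4}{25} = \left(5 - c\right) \left(- \frac{1}{4}\right) + 4 \cdot \frac{1}{25} = \left(- \frac{5}{4} + \frac{c}{4}\right) + \frac{4}{25} = - \frac{109}{100} + \frac{c}{4}$)
$3 Q{\left(x{\left(0 \right)},-8 \right)} = 3 \left(- \frac{109}{100} + \frac{1}{4} \left(-8\right)\right) = 3 \left(- \frac{109}{100} - 2\right) = 3 \left(- \frac{309}{100}\right) = - \frac{927}{100}$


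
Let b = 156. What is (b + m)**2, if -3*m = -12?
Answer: 25600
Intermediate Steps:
m = 4 (m = -1/3*(-12) = 4)
(b + m)**2 = (156 + 4)**2 = 160**2 = 25600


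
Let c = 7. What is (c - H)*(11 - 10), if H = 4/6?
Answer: 19/3 ≈ 6.3333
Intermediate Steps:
H = ⅔ (H = 4*(⅙) = ⅔ ≈ 0.66667)
(c - H)*(11 - 10) = (7 - 1*⅔)*(11 - 10) = (7 - ⅔)*1 = (19/3)*1 = 19/3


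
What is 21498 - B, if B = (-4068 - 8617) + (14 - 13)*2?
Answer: 34181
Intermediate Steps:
B = -12683 (B = -12685 + 1*2 = -12685 + 2 = -12683)
21498 - B = 21498 - 1*(-12683) = 21498 + 12683 = 34181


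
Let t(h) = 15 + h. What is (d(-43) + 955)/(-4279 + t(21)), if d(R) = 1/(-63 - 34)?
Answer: -92634/411571 ≈ -0.22507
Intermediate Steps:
d(R) = -1/97 (d(R) = 1/(-97) = -1/97)
(d(-43) + 955)/(-4279 + t(21)) = (-1/97 + 955)/(-4279 + (15 + 21)) = 92634/(97*(-4279 + 36)) = (92634/97)/(-4243) = (92634/97)*(-1/4243) = -92634/411571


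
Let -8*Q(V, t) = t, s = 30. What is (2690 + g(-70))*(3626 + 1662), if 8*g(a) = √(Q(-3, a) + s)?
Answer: 14224720 + 661*√155/2 ≈ 1.4229e+7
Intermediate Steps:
Q(V, t) = -t/8
g(a) = √(30 - a/8)/8 (g(a) = √(-a/8 + 30)/8 = √(30 - a/8)/8)
(2690 + g(-70))*(3626 + 1662) = (2690 + √(480 - 2*(-70))/32)*(3626 + 1662) = (2690 + √(480 + 140)/32)*5288 = (2690 + √620/32)*5288 = (2690 + (2*√155)/32)*5288 = (2690 + √155/16)*5288 = 14224720 + 661*√155/2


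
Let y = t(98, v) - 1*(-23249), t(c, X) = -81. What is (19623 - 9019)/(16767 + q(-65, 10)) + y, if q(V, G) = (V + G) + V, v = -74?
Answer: 385688300/16647 ≈ 23169.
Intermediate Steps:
q(V, G) = G + 2*V (q(V, G) = (G + V) + V = G + 2*V)
y = 23168 (y = -81 - 1*(-23249) = -81 + 23249 = 23168)
(19623 - 9019)/(16767 + q(-65, 10)) + y = (19623 - 9019)/(16767 + (10 + 2*(-65))) + 23168 = 10604/(16767 + (10 - 130)) + 23168 = 10604/(16767 - 120) + 23168 = 10604/16647 + 23168 = 385688300/16647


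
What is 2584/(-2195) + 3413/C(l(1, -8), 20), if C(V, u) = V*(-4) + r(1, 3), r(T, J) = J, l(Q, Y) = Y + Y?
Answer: 7318407/147065 ≈ 49.763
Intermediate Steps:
l(Q, Y) = 2*Y
C(V, u) = 3 - 4*V (C(V, u) = V*(-4) + 3 = -4*V + 3 = 3 - 4*V)
2584/(-2195) + 3413/C(l(1, -8), 20) = 2584/(-2195) + 3413/(3 - 8*(-8)) = 2584*(-1/2195) + 3413/(3 - 4*(-16)) = -2584/2195 + 3413/(3 + 64) = -2584/2195 + 3413/67 = 7318407/147065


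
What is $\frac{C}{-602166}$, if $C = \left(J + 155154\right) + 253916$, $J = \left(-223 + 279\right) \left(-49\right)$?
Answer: $- \frac{67721}{100361} \approx -0.67477$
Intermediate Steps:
$J = -2744$ ($J = 56 \left(-49\right) = -2744$)
$C = 406326$ ($C = \left(-2744 + 155154\right) + 253916 = 152410 + 253916 = 406326$)
$\frac{C}{-602166} = \frac{406326}{-602166} = 406326 \left(- \frac{1}{602166}\right) = - \frac{67721}{100361}$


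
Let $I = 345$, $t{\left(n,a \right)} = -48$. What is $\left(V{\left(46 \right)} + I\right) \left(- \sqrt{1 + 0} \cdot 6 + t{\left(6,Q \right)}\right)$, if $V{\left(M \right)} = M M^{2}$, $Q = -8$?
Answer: $-5274774$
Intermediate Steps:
$V{\left(M \right)} = M^{3}$
$\left(V{\left(46 \right)} + I\right) \left(- \sqrt{1 + 0} \cdot 6 + t{\left(6,Q \right)}\right) = \left(46^{3} + 345\right) \left(- \sqrt{1 + 0} \cdot 6 - 48\right) = \left(97336 + 345\right) \left(- \sqrt{1} \cdot 6 - 48\right) = 97681 \left(\left(-1\right) 1 \cdot 6 - 48\right) = 97681 \left(\left(-1\right) 6 - 48\right) = 97681 \left(-6 - 48\right) = 97681 \left(-54\right) = -5274774$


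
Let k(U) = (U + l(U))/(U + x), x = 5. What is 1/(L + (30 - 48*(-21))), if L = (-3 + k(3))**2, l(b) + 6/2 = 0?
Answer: 1/1047 ≈ 0.00095511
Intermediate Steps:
l(b) = -3 (l(b) = -3 + 0 = -3)
k(U) = (-3 + U)/(5 + U) (k(U) = (U - 3)/(U + 5) = (-3 + U)/(5 + U))
L = 9 (L = (-3 + (-3 + 3)/(5 + 3))**2 = (-3 + 0/8)**2 = (-3 + (1/8)*0)**2 = (-3 + 0)**2 = (-3)**2 = 9)
1/(L + (30 - 48*(-21))) = 1/(9 + (30 - 48*(-21))) = 1/(9 + (30 + 1008)) = 1/(9 + 1038) = 1/1047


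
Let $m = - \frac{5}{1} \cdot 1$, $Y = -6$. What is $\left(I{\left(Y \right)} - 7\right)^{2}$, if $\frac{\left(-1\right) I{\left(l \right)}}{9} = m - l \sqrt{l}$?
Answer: $-16052 - 4104 i \sqrt{6} \approx -16052.0 - 10053.0 i$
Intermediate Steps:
$m = -5$ ($m = \left(-5\right) 1 \cdot 1 = \left(-5\right) 1 = -5$)
$I{\left(l \right)} = 45 + 9 l^{\frac{3}{2}}$ ($I{\left(l \right)} = - 9 \left(-5 - l \sqrt{l}\right) = - 9 \left(-5 - l^{\frac{3}{2}}\right) = 45 + 9 l^{\frac{3}{2}}$)
$\left(I{\left(Y \right)} - 7\right)^{2} = \left(\left(45 + 9 \left(-6\right)^{\frac{3}{2}}\right) - 7\right)^{2} = \left(\left(45 + 9 \left(- 6 i \sqrt{6}\right)\right) - 7\right)^{2} = \left(\left(45 - 54 i \sqrt{6}\right) - 7\right)^{2} = \left(38 - 54 i \sqrt{6}\right)^{2}$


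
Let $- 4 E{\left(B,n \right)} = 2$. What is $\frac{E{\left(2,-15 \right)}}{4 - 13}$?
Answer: $\frac{1}{18} \approx 0.055556$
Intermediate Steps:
$E{\left(B,n \right)} = - \frac{1}{2}$ ($E{\left(B,n \right)} = \left(- \frac{1}{4}\right) 2 = - \frac{1}{2}$)
$\frac{E{\left(2,-15 \right)}}{4 - 13} = - \frac{1}{2 \left(4 - 13\right)} = - \frac{1}{2 \left(-9\right)} = \left(- \frac{1}{2}\right) \left(- \frac{1}{9}\right) = \frac{1}{18}$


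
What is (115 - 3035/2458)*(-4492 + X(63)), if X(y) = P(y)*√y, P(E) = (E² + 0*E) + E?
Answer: -628060210/1229 + 1691232480*√7/1229 ≈ 3.1298e+6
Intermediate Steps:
P(E) = E + E² (P(E) = (E² + 0) + E = E² + E = E + E²)
X(y) = y^(3/2)*(1 + y) (X(y) = (y*(1 + y))*√y = y^(3/2)*(1 + y))
(115 - 3035/2458)*(-4492 + X(63)) = (115 - 3035/2458)*(-4492 + 63^(3/2)*(1 + 63)) = (115 - 3035*1/2458)*(-4492 + (189*√7)*64) = (115 - 3035/2458)*(-4492 + 12096*√7) = 279635*(-4492 + 12096*√7)/2458 = -628060210/1229 + 1691232480*√7/1229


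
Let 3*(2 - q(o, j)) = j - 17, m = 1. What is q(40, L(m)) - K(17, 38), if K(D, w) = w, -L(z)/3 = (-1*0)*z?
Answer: -91/3 ≈ -30.333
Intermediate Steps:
L(z) = 0 (L(z) = -3*(-1*0)*z = -0*z = -3*0 = 0)
q(o, j) = 23/3 - j/3 (q(o, j) = 2 - (j - 17)/3 = 2 - (-17 + j)/3 = 2 + (17/3 - j/3) = 23/3 - j/3)
q(40, L(m)) - K(17, 38) = (23/3 - ⅓*0) - 1*38 = (23/3 + 0) - 38 = 23/3 - 38 = -91/3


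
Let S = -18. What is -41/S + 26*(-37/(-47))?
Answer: 19243/846 ≈ 22.746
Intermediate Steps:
-41/S + 26*(-37/(-47)) = -41/(-18) + 26*(-37/(-47)) = -41*(-1/18) + 26*(-37*(-1/47)) = 41/18 + 26*(37/47) = 41/18 + 962/47 = 19243/846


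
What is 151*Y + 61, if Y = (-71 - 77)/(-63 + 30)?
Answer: 24361/33 ≈ 738.21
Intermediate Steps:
Y = 148/33 (Y = -148/(-33) = -148*(-1/33) = 148/33 ≈ 4.4848)
151*Y + 61 = 151*(148/33) + 61 = 22348/33 + 61 = 24361/33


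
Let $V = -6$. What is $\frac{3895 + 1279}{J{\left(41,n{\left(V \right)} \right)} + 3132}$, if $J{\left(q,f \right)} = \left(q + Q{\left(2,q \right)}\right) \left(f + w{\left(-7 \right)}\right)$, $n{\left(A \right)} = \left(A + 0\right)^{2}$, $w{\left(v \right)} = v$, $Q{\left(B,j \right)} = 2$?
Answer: $\frac{5174}{4379} \approx 1.1815$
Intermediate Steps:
$n{\left(A \right)} = A^{2}$
$J{\left(q,f \right)} = \left(-7 + f\right) \left(2 + q\right)$ ($J{\left(q,f \right)} = \left(q + 2\right) \left(f - 7\right) = \left(2 + q\right) \left(-7 + f\right) = \left(-7 + f\right) \left(2 + q\right)$)
$\frac{3895 + 1279}{J{\left(41,n{\left(V \right)} \right)} + 3132} = \frac{3895 + 1279}{\left(-14 - 287 + 2 \left(-6\right)^{2} + \left(-6\right)^{2} \cdot 41\right) + 3132} = \frac{5174}{\left(-14 - 287 + 2 \cdot 36 + 36 \cdot 41\right) + 3132} = \frac{5174}{\left(-14 - 287 + 72 + 1476\right) + 3132} = \frac{5174}{1247 + 3132} = \frac{5174}{4379}$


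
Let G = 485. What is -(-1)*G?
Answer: 485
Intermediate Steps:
-(-1)*G = -(-1)*485 = -1*(-485) = 485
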